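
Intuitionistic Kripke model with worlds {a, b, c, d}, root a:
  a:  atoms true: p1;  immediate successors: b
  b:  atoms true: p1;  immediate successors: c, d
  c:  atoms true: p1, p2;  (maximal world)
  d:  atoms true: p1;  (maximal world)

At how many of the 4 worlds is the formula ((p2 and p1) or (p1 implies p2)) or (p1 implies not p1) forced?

1

a: does not force it — a does not force ((p2 and p1) or (p1 implies p2)) or (p1 implies not p1): neither disjunct is forced at a.
b: does not force it.
c: forces it.
d: does not force it.
Worlds forcing the formula: {c}.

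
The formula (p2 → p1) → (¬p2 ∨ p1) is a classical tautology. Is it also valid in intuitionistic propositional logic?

This is the material-implication-as-disjunction principle, which is not intuitionistically valid.
A Kripke countermodel: worlds u, v; order generated by u ≤ v; atoms true at each world — u:{}; v:{p1,p2}.
u ⊮ (p2 → p1) → (¬p2 ∨ p1): already at u itself, u ⊩ p2 → p1 but u ⊮ ¬p2 ∨ p1.
u ⊮ ¬p2 ∨ p1: neither disjunct is forced at u.
u ⊮ ¬p2 since v is accessible from u and v ⊩ p2.
So the root u does not force the formula.

No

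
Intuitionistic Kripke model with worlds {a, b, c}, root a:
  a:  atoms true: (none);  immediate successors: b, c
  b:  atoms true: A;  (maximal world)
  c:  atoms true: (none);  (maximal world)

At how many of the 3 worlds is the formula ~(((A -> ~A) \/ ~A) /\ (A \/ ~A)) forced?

a: does not force it — a ||-/- ~(((A -> ~A) \/ ~A) /\ (A \/ ~A)) since c is accessible from a and c ||- ((A -> ~A) \/ ~A) /\ (A \/ ~A).
b: forces it.
c: does not force it — c ||-/- ~(((A -> ~A) \/ ~A) /\ (A \/ ~A)) since c is accessible from c and c ||- ((A -> ~A) \/ ~A) /\ (A \/ ~A).
Worlds forcing the formula: {b}.

1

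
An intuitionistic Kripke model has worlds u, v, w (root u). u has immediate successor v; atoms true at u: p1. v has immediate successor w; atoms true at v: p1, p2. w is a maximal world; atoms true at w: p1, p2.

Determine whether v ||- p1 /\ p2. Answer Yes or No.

v ||- p1 /\ p2 since v forces both conjuncts.

Yes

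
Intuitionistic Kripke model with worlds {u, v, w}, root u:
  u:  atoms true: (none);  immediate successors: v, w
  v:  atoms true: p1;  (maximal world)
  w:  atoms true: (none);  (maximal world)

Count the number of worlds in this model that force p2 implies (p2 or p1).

3

u: forces it.
v: forces it.
w: forces it.
Worlds forcing the formula: {u, v, w}.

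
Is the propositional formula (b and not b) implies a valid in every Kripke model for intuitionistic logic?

Yes

This is an instance of ex falso quodlibet, which is intuitionistically derivable.
No world can force both b and not b, so the antecedent b and not b is never forced and the implication holds vacuously at every world.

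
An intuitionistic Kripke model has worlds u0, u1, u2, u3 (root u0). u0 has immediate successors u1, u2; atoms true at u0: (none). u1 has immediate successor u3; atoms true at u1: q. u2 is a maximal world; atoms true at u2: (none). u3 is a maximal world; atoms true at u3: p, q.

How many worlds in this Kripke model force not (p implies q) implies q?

u0: forces it.
u1: forces it.
u2: forces it.
u3: forces it.
Worlds forcing the formula: {u0, u1, u2, u3}.

4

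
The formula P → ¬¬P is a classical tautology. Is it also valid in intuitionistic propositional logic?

This is double-negation introduction, which is intuitionistically derivable.
If a world forces P then every accessible world forces P (persistence), so none forces ¬P; hence ¬¬P.

Yes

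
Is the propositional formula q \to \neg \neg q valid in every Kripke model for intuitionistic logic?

Yes

This is double-negation introduction, which is intuitionistically derivable.
If a world forces q then every accessible world forces q (persistence), so none forces \neg q; hence \neg \neg q.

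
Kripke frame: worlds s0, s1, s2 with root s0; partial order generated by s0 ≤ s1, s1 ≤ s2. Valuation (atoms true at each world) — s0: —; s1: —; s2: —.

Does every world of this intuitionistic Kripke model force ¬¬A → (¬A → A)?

Yes

s0 ⊩ ¬¬A → (¬A → A) vacuously: no world accessible from s0 forces the antecedent ¬¬A.
Since the root s0 forces ¬¬A → (¬A → A) and forcing is persistent (monotone upward), every world forces it.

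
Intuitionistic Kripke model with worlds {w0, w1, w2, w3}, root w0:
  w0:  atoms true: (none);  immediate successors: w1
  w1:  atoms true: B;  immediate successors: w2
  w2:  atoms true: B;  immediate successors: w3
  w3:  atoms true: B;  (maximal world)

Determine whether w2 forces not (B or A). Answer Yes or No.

w2 does not force not (B or A) since w2 is accessible from w2 and w2 forces B or A.
w2 forces B or A via the disjunct B.

No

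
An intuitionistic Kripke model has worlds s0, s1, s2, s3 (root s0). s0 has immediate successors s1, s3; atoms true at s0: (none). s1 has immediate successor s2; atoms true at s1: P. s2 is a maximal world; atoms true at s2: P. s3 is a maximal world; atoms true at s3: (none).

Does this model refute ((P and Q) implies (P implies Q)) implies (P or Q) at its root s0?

s0 does not force ((P and Q) implies (P implies Q)) implies (P or Q): already at s0 itself, s0 forces (P and Q) implies (P implies Q) but s0 does not force P or Q.
s0 does not force P or Q: neither disjunct is forced at s0.
s0 lacks atom P, so s0 does not force P.
So the root s0 does not force ((P and Q) implies (P implies Q)) implies (P or Q); the model is a countermodel.

Yes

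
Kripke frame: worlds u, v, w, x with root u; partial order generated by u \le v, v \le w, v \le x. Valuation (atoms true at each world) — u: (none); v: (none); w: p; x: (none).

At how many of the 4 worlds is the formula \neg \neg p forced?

1

u: does not force it — u \nVdash \neg \neg p since x is accessible from u and x \Vdash \neg p.
v: does not force it — v \nVdash \neg \neg p since x is accessible from v and x \Vdash \neg p.
w: forces it.
x: does not force it.
Worlds forcing the formula: {w}.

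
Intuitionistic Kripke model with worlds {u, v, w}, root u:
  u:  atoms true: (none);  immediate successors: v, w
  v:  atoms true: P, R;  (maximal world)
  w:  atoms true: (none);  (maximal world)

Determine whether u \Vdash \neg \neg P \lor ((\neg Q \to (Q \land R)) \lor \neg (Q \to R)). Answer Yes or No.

u \nVdash \neg \neg P \lor ((\neg Q \to (Q \land R)) \lor \neg (Q \to R)): neither disjunct is forced at u.
u \nVdash \neg \neg P since w is accessible from u and w \Vdash \neg P.
w \Vdash \neg P: no world accessible from w forces P.

No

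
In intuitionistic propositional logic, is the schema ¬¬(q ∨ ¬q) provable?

Yes

This is the double negation of excluded middle, which is intuitionistically derivable.
Assuming ¬(q ∨ ¬q): from q we'd get q ∨ ¬q, so ¬q; but then q ∨ ¬q again — contradiction. Hence ¬¬(q ∨ ¬q).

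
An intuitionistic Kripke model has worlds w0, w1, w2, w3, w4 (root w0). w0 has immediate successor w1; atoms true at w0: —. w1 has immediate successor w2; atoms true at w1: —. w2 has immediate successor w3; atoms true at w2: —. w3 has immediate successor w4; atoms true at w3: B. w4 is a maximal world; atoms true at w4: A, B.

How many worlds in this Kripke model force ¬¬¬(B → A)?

w0: does not force it — w0 ⊮ ¬¬¬(B → A) since w0 is accessible from w0 and w0 ⊩ ¬¬(B → A).
w1: does not force it — w1 ⊮ ¬¬¬(B → A) since w1 is accessible from w1 and w1 ⊩ ¬¬(B → A).
w2: does not force it.
w3: does not force it.
w4: does not force it.
Worlds forcing the formula: { }.

0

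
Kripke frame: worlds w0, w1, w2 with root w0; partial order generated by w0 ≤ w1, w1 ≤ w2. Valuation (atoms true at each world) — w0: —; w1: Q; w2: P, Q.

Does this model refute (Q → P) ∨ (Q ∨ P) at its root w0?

Yes

w0 ⊮ (Q → P) ∨ (Q ∨ P): neither disjunct is forced at w0.
w0 ⊮ Q → P: at the accessible world w1, w1 ⊩ Q but w1 ⊮ P.
w1 lacks atom P, so w1 ⊮ P.
So the root w0 does not force (Q → P) ∨ (Q ∨ P); the model is a countermodel.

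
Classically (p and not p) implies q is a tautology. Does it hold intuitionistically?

Yes

This is an instance of ex falso quodlibet, which is intuitionistically derivable.
No world can force both p and not p, so the antecedent p and not p is never forced and the implication holds vacuously at every world.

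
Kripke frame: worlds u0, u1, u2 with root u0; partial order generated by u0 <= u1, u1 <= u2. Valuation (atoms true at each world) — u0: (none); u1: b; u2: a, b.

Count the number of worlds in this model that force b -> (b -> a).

u0: does not force it — u0 ||-/- b -> (b -> a): at the accessible world u1, u1 ||- b but u1 ||-/- b -> a.
u1: does not force it — u1 ||-/- b -> (b -> a): already at u1 itself, u1 ||- b but u1 ||-/- b -> a.
u2: forces it.
Worlds forcing the formula: {u2}.

1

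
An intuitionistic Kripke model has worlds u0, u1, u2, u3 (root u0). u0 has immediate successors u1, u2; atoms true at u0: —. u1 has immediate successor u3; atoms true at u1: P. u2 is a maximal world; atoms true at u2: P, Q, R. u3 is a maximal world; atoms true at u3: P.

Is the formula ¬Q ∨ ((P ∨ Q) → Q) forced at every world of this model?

Not every world: u0 ⊮ ¬Q ∨ ((P ∨ Q) → Q).
u0 ⊮ ¬Q ∨ ((P ∨ Q) → Q): neither disjunct is forced at u0.
u0 ⊮ ¬Q since u2 is accessible from u0 and u2 ⊩ Q.

No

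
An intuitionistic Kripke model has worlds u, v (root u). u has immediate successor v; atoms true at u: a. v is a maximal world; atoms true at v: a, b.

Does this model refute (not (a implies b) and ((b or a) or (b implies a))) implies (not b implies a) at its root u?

u forces (not (a implies b) and ((b or a) or (b implies a))) implies (not b implies a) vacuously: no world accessible from u forces the antecedent not (a implies b) and ((b or a) or (b implies a)).
So the root u forces (not (a implies b) and ((b or a) or (b implies a))) implies (not b implies a); the model is not a countermodel.

No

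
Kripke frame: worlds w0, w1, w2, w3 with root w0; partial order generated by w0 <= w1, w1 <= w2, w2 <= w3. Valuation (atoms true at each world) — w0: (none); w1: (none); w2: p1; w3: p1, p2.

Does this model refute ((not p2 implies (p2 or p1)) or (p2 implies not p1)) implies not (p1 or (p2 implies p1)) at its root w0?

Yes

w0 does not force ((not p2 implies (p2 or p1)) or (p2 implies not p1)) implies not (p1 or (p2 implies p1)): already at w0 itself, w0 forces (not p2 implies (p2 or p1)) or (p2 implies not p1) but w0 does not force not (p1 or (p2 implies p1)).
w0 does not force not (p1 or (p2 implies p1)) since w0 is accessible from w0 and w0 forces p1 or (p2 implies p1).
w0 forces p1 or (p2 implies p1) via the disjunct p2 implies p1.
So the root w0 does not force ((not p2 implies (p2 or p1)) or (p2 implies not p1)) implies not (p1 or (p2 implies p1)); the model is a countermodel.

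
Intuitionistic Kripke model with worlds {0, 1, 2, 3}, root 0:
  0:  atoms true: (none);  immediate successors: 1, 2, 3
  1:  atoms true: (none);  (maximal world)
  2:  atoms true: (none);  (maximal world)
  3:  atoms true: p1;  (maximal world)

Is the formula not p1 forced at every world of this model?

Not every world: 0 does not force not p1.
0 does not force not p1 since 3 is accessible from 0 and 3 forces p1.

No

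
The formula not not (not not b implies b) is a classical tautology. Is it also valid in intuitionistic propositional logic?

This is the double negation of double-negation elimination, which is intuitionistically derivable.
By Glivenko's theorem the double negation of any classical propositional tautology is intuitionistically provable; not not b implies b is classically a tautology.

Yes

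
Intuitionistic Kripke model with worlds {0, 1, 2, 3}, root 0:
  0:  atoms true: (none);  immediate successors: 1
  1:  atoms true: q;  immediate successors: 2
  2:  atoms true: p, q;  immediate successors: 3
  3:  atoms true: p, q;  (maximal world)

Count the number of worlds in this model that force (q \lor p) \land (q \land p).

0: does not force it — 0 \nVdash (q \lor p) \land (q \land p) since 0 fails q \lor p.
1: does not force it — 1 \nVdash (q \lor p) \land (q \land p) since 1 fails q \land p.
2: forces it.
3: forces it.
Worlds forcing the formula: {2, 3}.

2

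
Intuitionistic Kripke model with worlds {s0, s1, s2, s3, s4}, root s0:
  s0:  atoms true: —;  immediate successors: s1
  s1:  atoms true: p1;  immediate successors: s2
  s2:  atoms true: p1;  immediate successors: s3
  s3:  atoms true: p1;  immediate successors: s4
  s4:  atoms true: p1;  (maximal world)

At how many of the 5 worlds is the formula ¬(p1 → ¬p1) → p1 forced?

4

s0: does not force it — s0 ⊮ ¬(p1 → ¬p1) → p1: already at s0 itself, s0 ⊩ ¬(p1 → ¬p1) but s0 ⊮ p1.
s1: forces it.
s2: forces it.
s3: forces it.
s4: forces it.
Worlds forcing the formula: {s1, s2, s3, s4}.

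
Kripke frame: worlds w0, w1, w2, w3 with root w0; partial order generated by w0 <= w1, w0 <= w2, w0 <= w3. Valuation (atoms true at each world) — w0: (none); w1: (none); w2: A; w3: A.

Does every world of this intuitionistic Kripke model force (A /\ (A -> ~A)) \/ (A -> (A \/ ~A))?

w0 ||- (A /\ (A -> ~A)) \/ (A -> (A \/ ~A)) via the disjunct A -> (A \/ ~A).
Since the root w0 forces (A /\ (A -> ~A)) \/ (A -> (A \/ ~A)) and forcing is persistent (monotone upward), every world forces it.

Yes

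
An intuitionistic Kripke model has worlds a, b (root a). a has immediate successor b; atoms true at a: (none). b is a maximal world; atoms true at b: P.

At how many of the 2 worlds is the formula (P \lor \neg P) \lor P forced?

1

a: does not force it — a \nVdash (P \lor \neg P) \lor P: neither disjunct is forced at a.
b: forces it.
Worlds forcing the formula: {b}.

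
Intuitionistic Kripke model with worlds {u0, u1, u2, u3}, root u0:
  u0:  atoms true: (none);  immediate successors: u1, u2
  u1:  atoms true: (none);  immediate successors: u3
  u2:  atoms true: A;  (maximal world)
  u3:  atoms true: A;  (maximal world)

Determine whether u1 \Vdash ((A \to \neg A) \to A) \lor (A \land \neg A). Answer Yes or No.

Yes

u1 \Vdash ((A \to \neg A) \to A) \lor (A \land \neg A) via the disjunct (A \to \neg A) \to A.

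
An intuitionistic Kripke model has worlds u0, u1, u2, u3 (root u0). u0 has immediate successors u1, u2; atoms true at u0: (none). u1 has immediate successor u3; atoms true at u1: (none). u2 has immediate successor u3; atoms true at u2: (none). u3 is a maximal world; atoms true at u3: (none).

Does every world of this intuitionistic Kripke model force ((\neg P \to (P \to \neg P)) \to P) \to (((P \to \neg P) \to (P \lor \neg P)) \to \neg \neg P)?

Yes

u0 \Vdash ((\neg P \to (P \to \neg P)) \to P) \to (((P \to \neg P) \to (P \lor \neg P)) \to \neg \neg P) vacuously: no world accessible from u0 forces the antecedent (\neg P \to (P \to \neg P)) \to P.
Since the root u0 forces ((\neg P \to (P \to \neg P)) \to P) \to (((P \to \neg P) \to (P \lor \neg P)) \to \neg \neg P) and forcing is persistent (monotone upward), every world forces it.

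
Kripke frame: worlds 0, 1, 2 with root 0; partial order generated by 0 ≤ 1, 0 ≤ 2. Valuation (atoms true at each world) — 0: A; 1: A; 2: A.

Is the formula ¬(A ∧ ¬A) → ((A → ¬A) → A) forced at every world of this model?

Yes

0 ⊩ ¬(A ∧ ¬A) → ((A → ¬A) → A): every world accessible from 0 that forces ¬(A ∧ ¬A) (namely 0, 1, 2) also forces (A → ¬A) → A.
Since the root 0 forces ¬(A ∧ ¬A) → ((A → ¬A) → A) and forcing is persistent (monotone upward), every world forces it.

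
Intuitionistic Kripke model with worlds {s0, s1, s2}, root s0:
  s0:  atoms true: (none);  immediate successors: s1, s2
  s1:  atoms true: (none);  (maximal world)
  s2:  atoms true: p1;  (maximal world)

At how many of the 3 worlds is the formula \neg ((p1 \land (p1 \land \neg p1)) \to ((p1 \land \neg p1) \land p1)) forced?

0

s0: does not force it — s0 \nVdash \neg ((p1 \land (p1 \land \neg p1)) \to ((p1 \land \neg p1) \land p1)) since s0 is accessible from s0 and s0 \Vdash (p1 \land (p1 \land \neg p1)) \to ((p1 \land \neg p1) \land p1).
s1: does not force it — s1 \nVdash \neg ((p1 \land (p1 \land \neg p1)) \to ((p1 \land \neg p1) \land p1)) since s1 is accessible from s1 and s1 \Vdash (p1 \land (p1 \land \neg p1)) \to ((p1 \land \neg p1) \land p1).
s2: does not force it — s2 \nVdash \neg ((p1 \land (p1 \land \neg p1)) \to ((p1 \land \neg p1) \land p1)) since s2 is accessible from s2 and s2 \Vdash (p1 \land (p1 \land \neg p1)) \to ((p1 \land \neg p1) \land p1).
Worlds forcing the formula: { }.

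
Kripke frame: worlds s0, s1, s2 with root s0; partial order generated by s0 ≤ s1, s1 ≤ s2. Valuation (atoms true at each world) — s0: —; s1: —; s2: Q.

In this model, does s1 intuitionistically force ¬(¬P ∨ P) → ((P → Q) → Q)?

s1 ⊩ ¬(¬P ∨ P) → ((P → Q) → Q) vacuously: no world accessible from s1 forces the antecedent ¬(¬P ∨ P).

Yes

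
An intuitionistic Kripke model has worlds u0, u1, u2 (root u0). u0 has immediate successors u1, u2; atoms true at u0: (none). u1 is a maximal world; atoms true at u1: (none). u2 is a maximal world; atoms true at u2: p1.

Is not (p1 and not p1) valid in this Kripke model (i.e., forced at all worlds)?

Yes

u0 forces not (p1 and not p1): no world accessible from u0 forces p1 and not p1.
Since the root u0 forces not (p1 and not p1) and forcing is persistent (monotone upward), every world forces it.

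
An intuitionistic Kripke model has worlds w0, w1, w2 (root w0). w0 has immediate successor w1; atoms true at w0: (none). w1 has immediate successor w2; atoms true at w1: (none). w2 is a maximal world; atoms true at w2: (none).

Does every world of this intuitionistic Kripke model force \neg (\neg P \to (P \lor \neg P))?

Not every world: w0 \nVdash \neg (\neg P \to (P \lor \neg P)).
w0 \nVdash \neg (\neg P \to (P \lor \neg P)) since w0 is accessible from w0 and w0 \Vdash \neg P \to (P \lor \neg P).
w0 \Vdash \neg P \to (P \lor \neg P): every world accessible from w0 that forces \neg P (namely w0, w1, w2) also forces P \lor \neg P.

No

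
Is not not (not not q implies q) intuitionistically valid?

Yes

This is the double negation of double-negation elimination, which is intuitionistically derivable.
By Glivenko's theorem the double negation of any classical propositional tautology is intuitionistically provable; not not q implies q is classically a tautology.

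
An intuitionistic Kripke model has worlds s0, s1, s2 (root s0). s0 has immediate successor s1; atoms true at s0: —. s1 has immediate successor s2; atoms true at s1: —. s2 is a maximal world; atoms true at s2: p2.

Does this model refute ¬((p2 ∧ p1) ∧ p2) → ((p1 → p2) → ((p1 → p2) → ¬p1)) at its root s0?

s0 ⊩ ¬((p2 ∧ p1) ∧ p2) → ((p1 → p2) → ((p1 → p2) → ¬p1)): every world accessible from s0 that forces ¬((p2 ∧ p1) ∧ p2) (namely s0, s1, s2) also forces (p1 → p2) → ((p1 → p2) → ¬p1).
So the root s0 forces ¬((p2 ∧ p1) ∧ p2) → ((p1 → p2) → ((p1 → p2) → ¬p1)); the model is not a countermodel.

No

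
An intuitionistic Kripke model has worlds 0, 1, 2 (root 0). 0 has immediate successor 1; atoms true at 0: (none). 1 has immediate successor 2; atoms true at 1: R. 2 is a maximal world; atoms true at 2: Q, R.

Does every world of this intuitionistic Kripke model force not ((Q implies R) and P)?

0 forces not ((Q implies R) and P): no world accessible from 0 forces (Q implies R) and P.
Since the root 0 forces not ((Q implies R) and P) and forcing is persistent (monotone upward), every world forces it.

Yes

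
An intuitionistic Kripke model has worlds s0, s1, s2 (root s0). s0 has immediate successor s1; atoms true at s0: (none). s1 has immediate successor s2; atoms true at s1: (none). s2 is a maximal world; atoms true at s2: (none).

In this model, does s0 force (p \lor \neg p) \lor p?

s0 \Vdash (p \lor \neg p) \lor p via the disjunct p \lor \neg p.

Yes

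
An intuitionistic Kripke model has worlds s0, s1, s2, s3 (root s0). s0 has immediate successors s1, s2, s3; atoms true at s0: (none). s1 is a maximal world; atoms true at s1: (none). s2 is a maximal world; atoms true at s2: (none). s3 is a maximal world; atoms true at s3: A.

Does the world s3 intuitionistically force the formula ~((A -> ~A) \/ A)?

s3 ||-/- ~((A -> ~A) \/ A) since s3 is accessible from s3 and s3 ||- (A -> ~A) \/ A.
s3 ||- (A -> ~A) \/ A via the disjunct A.

No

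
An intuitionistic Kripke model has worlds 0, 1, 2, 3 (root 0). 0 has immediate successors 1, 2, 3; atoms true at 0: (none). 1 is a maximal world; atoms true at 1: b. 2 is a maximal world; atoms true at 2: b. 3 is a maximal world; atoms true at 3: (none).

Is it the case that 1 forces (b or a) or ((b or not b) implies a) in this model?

Yes

1 forces (b or a) or ((b or not b) implies a) via the disjunct b or a.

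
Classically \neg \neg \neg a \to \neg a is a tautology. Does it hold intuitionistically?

Yes

This is triple-negation reduction, which is intuitionistically derivable.
Assume \neg \neg \neg a and suppose a. Then \neg \neg a (double-negation introduction), contradicting \neg \neg \neg a. So \neg a.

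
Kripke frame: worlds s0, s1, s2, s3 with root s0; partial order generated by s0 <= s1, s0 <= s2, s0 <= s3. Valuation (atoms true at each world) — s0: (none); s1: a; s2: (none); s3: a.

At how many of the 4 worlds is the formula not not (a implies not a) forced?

1

s0: does not force it — s0 does not force not not (a implies not a) since s1 is accessible from s0 and s1 forces not (a implies not a).
s1: does not force it — s1 does not force not not (a implies not a) since s1 is accessible from s1 and s1 forces not (a implies not a).
s2: forces it.
s3: does not force it.
Worlds forcing the formula: {s2}.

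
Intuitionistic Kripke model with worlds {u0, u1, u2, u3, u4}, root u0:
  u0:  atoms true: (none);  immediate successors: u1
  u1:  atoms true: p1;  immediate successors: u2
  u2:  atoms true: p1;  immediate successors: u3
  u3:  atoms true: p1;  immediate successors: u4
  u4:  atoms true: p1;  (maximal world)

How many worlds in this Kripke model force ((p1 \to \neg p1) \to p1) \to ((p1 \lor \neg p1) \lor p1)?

u0: does not force it — u0 \nVdash ((p1 \to \neg p1) \to p1) \to ((p1 \lor \neg p1) \lor p1): already at u0 itself, u0 \Vdash (p1 \to \neg p1) \to p1 but u0 \nVdash (p1 \lor \neg p1) \lor p1.
u1: forces it.
u2: forces it.
u3: forces it.
u4: forces it.
Worlds forcing the formula: {u1, u2, u3, u4}.

4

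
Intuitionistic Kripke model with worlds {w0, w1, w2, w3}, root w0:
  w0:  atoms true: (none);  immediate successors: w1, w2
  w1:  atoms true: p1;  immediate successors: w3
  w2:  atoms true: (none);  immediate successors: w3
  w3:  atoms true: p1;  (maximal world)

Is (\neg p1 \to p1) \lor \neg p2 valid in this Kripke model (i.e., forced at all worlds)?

w0 \Vdash (\neg p1 \to p1) \lor \neg p2 via the disjunct \neg p1 \to p1.
Since the root w0 forces (\neg p1 \to p1) \lor \neg p2 and forcing is persistent (monotone upward), every world forces it.

Yes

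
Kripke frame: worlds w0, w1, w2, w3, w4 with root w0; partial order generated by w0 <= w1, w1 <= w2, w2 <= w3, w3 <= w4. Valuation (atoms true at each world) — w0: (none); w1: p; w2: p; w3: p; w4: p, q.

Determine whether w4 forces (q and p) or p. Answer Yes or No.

w4 forces (q and p) or p via the disjunct q and p.

Yes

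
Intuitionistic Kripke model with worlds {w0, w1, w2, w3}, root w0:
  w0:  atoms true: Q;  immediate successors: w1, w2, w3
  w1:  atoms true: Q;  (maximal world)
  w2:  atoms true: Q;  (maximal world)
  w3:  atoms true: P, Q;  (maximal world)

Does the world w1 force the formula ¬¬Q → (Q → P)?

w1 ⊮ ¬¬Q → (Q → P): already at w1 itself, w1 ⊩ ¬¬Q but w1 ⊮ Q → P.
w1 ⊮ Q → P: already at w1 itself, w1 ⊩ Q but w1 ⊮ P.
w1 lacks atom P, so w1 ⊮ P.

No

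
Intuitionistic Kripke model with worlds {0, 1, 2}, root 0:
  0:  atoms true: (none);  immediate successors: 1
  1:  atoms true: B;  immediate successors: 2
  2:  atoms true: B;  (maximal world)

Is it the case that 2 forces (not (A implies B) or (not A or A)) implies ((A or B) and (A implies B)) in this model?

2 forces (not (A implies B) or (not A or A)) implies ((A or B) and (A implies B)): every world accessible from 2 that forces not (A implies B) or (not A or A) (namely 2) also forces (A or B) and (A implies B).

Yes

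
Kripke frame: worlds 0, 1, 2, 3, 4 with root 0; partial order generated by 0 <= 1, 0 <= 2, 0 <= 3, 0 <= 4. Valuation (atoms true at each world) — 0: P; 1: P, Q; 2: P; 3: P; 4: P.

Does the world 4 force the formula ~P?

No

4 ||-/- ~P since 4 is accessible from 4 and 4 ||- P.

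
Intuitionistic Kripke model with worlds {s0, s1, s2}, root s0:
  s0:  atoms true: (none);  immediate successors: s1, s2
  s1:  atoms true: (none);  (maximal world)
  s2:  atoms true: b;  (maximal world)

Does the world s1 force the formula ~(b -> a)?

No

s1 ||-/- ~(b -> a) since s1 is accessible from s1 and s1 ||- b -> a.
s1 ||- b -> a vacuously: no world accessible from s1 forces the antecedent b.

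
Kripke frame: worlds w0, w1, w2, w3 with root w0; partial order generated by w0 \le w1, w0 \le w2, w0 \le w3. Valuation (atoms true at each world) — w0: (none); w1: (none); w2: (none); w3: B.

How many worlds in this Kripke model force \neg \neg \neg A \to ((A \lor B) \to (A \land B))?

2

w0: does not force it — w0 \nVdash \neg \neg \neg A \to ((A \lor B) \to (A \land B)): already at w0 itself, w0 \Vdash \neg \neg \neg A but w0 \nVdash (A \lor B) \to (A \land B).
w1: forces it.
w2: forces it.
w3: does not force it.
Worlds forcing the formula: {w1, w2}.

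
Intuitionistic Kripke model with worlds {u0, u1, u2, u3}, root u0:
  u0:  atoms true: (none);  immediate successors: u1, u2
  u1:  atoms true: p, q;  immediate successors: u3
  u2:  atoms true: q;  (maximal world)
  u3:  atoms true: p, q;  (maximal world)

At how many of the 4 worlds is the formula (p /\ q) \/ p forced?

2

u0: does not force it — u0 ||-/- (p /\ q) \/ p: neither disjunct is forced at u0.
u1: forces it.
u2: does not force it.
u3: forces it.
Worlds forcing the formula: {u1, u3}.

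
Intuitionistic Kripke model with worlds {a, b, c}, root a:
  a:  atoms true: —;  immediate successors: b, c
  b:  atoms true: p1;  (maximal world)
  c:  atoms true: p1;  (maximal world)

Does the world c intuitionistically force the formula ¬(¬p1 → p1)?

c ⊮ ¬(¬p1 → p1) since c is accessible from c and c ⊩ ¬p1 → p1.
c ⊩ ¬p1 → p1 vacuously: no world accessible from c forces the antecedent ¬p1.

No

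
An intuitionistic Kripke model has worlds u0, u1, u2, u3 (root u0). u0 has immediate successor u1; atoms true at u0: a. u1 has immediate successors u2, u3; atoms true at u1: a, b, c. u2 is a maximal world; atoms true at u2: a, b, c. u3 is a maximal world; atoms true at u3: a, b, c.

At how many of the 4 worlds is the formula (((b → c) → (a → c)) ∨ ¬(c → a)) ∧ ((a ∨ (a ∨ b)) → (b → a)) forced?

3

u0: does not force it — u0 ⊮ (((b → c) → (a → c)) ∨ ¬(c → a)) ∧ ((a ∨ (a ∨ b)) → (b → a)) since u0 fails ((b → c) → (a → c)) ∨ ¬(c → a).
u1: forces it.
u2: forces it.
u3: forces it.
Worlds forcing the formula: {u1, u2, u3}.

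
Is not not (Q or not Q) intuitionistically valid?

Yes

This is the double negation of excluded middle, which is intuitionistically derivable.
Assuming not (Q or not Q): from Q we'd get Q or not Q, so not Q; but then Q or not Q again — contradiction. Hence not not (Q or not Q).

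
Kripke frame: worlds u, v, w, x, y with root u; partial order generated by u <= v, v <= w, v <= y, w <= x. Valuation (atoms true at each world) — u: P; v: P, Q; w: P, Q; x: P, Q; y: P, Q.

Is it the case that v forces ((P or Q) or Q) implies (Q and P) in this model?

Yes

v forces ((P or Q) or Q) implies (Q and P): every world accessible from v that forces (P or Q) or Q (namely v, w, x, y) also forces Q and P.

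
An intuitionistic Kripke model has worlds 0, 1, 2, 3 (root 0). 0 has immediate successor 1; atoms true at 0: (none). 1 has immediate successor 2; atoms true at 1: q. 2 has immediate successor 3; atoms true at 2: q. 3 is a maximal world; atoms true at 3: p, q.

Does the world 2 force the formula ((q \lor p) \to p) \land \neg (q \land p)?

2 \nVdash ((q \lor p) \to p) \land \neg (q \land p) since 2 fails (q \lor p) \to p.

No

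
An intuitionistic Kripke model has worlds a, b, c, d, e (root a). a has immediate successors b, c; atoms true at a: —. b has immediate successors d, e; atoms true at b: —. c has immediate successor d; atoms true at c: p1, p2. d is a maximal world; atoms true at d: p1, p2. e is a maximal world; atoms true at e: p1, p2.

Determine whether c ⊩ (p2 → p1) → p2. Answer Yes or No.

Yes

c ⊩ (p2 → p1) → p2: every world accessible from c that forces p2 → p1 (namely c, d) also forces p2.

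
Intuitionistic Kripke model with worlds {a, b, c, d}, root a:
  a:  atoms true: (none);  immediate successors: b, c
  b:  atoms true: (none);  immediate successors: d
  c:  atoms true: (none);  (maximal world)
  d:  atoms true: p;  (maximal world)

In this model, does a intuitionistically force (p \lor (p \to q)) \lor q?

No

a \nVdash (p \lor (p \to q)) \lor q: neither disjunct is forced at a.
a \nVdash p \lor (p \to q): neither disjunct is forced at a.
a lacks atom p, so a \nVdash p.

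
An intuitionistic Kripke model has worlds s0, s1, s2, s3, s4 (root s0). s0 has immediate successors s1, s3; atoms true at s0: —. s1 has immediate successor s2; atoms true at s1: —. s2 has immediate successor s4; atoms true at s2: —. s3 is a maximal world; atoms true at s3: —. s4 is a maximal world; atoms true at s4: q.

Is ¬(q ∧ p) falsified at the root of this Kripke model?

s0 ⊩ ¬(q ∧ p): no world accessible from s0 forces q ∧ p.
So the root s0 forces ¬(q ∧ p); the model is not a countermodel.

No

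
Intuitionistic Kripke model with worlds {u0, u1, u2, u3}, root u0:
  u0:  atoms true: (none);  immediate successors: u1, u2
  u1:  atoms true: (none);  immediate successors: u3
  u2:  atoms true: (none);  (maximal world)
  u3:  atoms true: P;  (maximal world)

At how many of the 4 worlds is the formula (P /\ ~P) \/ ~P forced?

u0: does not force it — u0 ||-/- (P /\ ~P) \/ ~P: neither disjunct is forced at u0.
u1: does not force it.
u2: forces it.
u3: does not force it.
Worlds forcing the formula: {u2}.

1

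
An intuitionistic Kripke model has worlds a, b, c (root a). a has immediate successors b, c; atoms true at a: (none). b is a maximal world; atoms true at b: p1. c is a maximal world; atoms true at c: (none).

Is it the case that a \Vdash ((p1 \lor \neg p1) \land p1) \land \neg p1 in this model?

No

a \nVdash ((p1 \lor \neg p1) \land p1) \land \neg p1 since a fails (p1 \lor \neg p1) \land p1.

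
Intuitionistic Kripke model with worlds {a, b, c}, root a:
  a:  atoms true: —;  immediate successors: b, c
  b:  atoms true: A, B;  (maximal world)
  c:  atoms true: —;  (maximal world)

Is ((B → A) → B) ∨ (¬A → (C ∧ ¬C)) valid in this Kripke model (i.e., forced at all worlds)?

Not every world: a ⊮ ((B → A) → B) ∨ (¬A → (C ∧ ¬C)).
a ⊮ ((B → A) → B) ∨ (¬A → (C ∧ ¬C)): neither disjunct is forced at a.
a ⊮ (B → A) → B: already at a itself, a ⊩ B → A but a ⊮ B.

No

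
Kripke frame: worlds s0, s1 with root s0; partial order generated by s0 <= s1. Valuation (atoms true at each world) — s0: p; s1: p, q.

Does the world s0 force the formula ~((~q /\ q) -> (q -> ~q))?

s0 ||-/- ~((~q /\ q) -> (q -> ~q)) since s0 is accessible from s0 and s0 ||- (~q /\ q) -> (q -> ~q).
s0 ||- (~q /\ q) -> (q -> ~q) vacuously: no world accessible from s0 forces the antecedent ~q /\ q.

No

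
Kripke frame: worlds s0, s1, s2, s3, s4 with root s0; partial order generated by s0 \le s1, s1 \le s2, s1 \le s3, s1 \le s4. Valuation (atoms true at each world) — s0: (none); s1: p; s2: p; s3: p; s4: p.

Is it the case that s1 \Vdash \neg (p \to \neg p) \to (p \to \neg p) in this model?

s1 \nVdash \neg (p \to \neg p) \to (p \to \neg p): already at s1 itself, s1 \Vdash \neg (p \to \neg p) but s1 \nVdash p \to \neg p.
s1 \nVdash p \to \neg p: already at s1 itself, s1 \Vdash p but s1 \nVdash \neg p.
s1 \nVdash \neg p since s1 is accessible from s1 and s1 \Vdash p.

No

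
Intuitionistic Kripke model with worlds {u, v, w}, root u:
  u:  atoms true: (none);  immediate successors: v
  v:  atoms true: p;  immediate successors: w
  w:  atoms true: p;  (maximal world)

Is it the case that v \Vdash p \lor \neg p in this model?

v \Vdash p \lor \neg p via the disjunct p.

Yes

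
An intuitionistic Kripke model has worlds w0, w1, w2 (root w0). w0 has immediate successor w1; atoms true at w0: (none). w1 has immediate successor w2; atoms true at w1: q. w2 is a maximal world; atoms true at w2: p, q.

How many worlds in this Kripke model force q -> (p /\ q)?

w0: does not force it — w0 ||-/- q -> (p /\ q): at the accessible world w1, w1 ||- q but w1 ||-/- p /\ q.
w1: does not force it — w1 ||-/- q -> (p /\ q): already at w1 itself, w1 ||- q but w1 ||-/- p /\ q.
w2: forces it.
Worlds forcing the formula: {w2}.

1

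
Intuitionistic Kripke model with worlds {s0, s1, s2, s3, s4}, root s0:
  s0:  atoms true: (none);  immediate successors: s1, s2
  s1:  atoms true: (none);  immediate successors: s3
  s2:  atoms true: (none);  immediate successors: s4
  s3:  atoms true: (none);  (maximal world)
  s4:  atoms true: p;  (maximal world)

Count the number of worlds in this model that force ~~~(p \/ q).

s0: does not force it — s0 ||-/- ~~~(p \/ q) since s2 is accessible from s0 and s2 ||- ~~(p \/ q).
s1: forces it.
s2: does not force it — s2 ||-/- ~~~(p \/ q) since s2 is accessible from s2 and s2 ||- ~~(p \/ q).
s3: forces it.
s4: does not force it.
Worlds forcing the formula: {s1, s3}.

2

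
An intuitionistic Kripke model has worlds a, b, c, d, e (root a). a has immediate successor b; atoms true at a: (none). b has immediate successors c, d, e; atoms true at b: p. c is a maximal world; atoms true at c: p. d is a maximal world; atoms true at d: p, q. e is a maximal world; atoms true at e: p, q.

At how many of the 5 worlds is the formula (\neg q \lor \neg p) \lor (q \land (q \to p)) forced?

3

a: does not force it — a \nVdash (\neg q \lor \neg p) \lor (q \land (q \to p)): neither disjunct is forced at a.
b: does not force it.
c: forces it.
d: forces it.
e: forces it.
Worlds forcing the formula: {c, d, e}.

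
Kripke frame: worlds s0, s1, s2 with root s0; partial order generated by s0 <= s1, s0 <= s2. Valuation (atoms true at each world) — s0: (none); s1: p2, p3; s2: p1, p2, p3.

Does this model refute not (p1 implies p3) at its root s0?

Yes

s0 does not force not (p1 implies p3) since s0 is accessible from s0 and s0 forces p1 implies p3.
s0 forces p1 implies p3: every world accessible from s0 that forces p1 (namely s2) also forces p3.
So the root s0 does not force not (p1 implies p3); the model is a countermodel.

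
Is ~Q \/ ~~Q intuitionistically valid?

No

This is the weak law of excluded middle, which is not intuitionistically valid.
A Kripke countermodel: worlds s0, s1, s2; order generated by s0 <= s1, s0 <= s2; atoms true at each world — s0:{}; s1:{Q}; s2:{}.
s0 ||-/- ~Q \/ ~~Q: neither disjunct is forced at s0.
s0 ||-/- ~Q since s1 is accessible from s0 and s1 ||- Q.
So the root s0 does not force the formula.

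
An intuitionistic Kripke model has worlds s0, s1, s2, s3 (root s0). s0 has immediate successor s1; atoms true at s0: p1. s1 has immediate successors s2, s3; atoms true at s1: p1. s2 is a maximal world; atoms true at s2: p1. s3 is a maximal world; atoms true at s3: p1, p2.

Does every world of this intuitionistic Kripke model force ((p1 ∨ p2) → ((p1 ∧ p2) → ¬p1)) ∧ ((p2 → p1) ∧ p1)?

Not every world: s0 ⊮ ((p1 ∨ p2) → ((p1 ∧ p2) → ¬p1)) ∧ ((p2 → p1) ∧ p1).
s0 ⊮ ((p1 ∨ p2) → ((p1 ∧ p2) → ¬p1)) ∧ ((p2 → p1) ∧ p1) since s0 fails (p1 ∨ p2) → ((p1 ∧ p2) → ¬p1).

No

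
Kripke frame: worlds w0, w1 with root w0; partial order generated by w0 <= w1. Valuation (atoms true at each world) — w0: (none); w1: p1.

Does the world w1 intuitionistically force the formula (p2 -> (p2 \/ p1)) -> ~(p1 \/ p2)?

No

w1 ||-/- (p2 -> (p2 \/ p1)) -> ~(p1 \/ p2): already at w1 itself, w1 ||- p2 -> (p2 \/ p1) but w1 ||-/- ~(p1 \/ p2).
w1 ||-/- ~(p1 \/ p2) since w1 is accessible from w1 and w1 ||- p1 \/ p2.
w1 ||- p1 \/ p2 via the disjunct p1.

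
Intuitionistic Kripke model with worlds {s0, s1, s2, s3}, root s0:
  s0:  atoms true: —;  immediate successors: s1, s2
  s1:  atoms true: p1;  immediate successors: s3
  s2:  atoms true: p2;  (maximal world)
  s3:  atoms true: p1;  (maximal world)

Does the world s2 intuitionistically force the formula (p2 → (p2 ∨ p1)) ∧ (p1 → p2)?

s2 ⊩ (p2 → (p2 ∨ p1)) ∧ (p1 → p2) since s2 forces both conjuncts.

Yes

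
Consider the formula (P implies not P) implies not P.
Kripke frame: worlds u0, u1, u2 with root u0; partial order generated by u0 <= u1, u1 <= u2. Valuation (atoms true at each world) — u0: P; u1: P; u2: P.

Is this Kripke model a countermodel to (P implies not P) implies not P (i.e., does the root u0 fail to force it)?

u0 forces (P implies not P) implies not P vacuously: no world accessible from u0 forces the antecedent P implies not P.
So the root u0 forces (P implies not P) implies not P; the model is not a countermodel.

No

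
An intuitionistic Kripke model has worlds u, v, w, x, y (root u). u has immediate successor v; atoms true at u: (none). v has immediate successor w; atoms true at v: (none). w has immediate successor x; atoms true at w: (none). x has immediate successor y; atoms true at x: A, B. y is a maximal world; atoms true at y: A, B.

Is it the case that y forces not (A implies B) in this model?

y does not force not (A implies B) since y is accessible from y and y forces A implies B.
y forces A implies B: every world accessible from y that forces A (namely y) also forces B.

No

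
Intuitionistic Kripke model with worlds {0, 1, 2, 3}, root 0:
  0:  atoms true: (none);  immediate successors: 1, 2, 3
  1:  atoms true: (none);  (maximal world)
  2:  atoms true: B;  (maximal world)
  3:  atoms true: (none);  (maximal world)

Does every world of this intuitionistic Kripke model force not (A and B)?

0 forces not (A and B): no world accessible from 0 forces A and B.
Since the root 0 forces not (A and B) and forcing is persistent (monotone upward), every world forces it.

Yes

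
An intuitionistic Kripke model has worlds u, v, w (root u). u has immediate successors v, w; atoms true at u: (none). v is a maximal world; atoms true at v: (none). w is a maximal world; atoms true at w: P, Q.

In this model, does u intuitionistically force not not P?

u does not force not not P since v is accessible from u and v forces not P.
v forces not P: no world accessible from v forces P.

No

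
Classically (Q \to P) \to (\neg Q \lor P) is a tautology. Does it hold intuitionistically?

No

This is the material-implication-as-disjunction principle, which is not intuitionistically valid.
A Kripke countermodel: worlds 0, 1; order generated by 0 \le 1; atoms true at each world — 0:{}; 1:{P,Q}.
0 \nVdash (Q \to P) \to (\neg Q \lor P): already at 0 itself, 0 \Vdash Q \to P but 0 \nVdash \neg Q \lor P.
0 \nVdash \neg Q \lor P: neither disjunct is forced at 0.
0 \nVdash \neg Q since 1 is accessible from 0 and 1 \Vdash Q.
So the root 0 does not force the formula.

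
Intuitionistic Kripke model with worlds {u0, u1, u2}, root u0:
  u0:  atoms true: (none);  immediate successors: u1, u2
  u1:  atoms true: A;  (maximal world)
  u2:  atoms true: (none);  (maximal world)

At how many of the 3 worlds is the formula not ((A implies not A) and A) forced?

3

u0: forces it.
u1: forces it.
u2: forces it.
Worlds forcing the formula: {u0, u1, u2}.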